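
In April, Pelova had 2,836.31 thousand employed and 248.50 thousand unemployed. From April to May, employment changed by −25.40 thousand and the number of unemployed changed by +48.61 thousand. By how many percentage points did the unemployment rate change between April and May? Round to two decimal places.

April: labor force = 2,836.31 + 248.50 = 3,084.81; u = 248.50/3,084.81 = 8.06%.
May: labor force = 2,810.91 + 297.11 = 3,108.02; u = 297.11/3,108.02 = 9.56%.
Change = 9.56% − 8.06% = +1.50 pp.

The unemployment rate changed by +1.50 percentage points.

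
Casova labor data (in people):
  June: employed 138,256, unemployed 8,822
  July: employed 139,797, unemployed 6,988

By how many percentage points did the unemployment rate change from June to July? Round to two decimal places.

June: labor force = 138,256 + 8,822 = 147,078; u = 8,822/147,078 = 6.00%.
July: labor force = 139,797 + 6,988 = 146,785; u = 6,988/146,785 = 4.76%.
Change = 4.76% − 6.00% = −1.24 pp.

The unemployment rate changed by −1.24 percentage points.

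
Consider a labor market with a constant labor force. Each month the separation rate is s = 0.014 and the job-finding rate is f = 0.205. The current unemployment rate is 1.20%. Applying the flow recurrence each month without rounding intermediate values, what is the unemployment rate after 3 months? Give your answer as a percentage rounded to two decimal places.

Unemployment rate after three months ≈ 3.92%.

With a fixed labor force, u_{t+1} = u_t + s·(1−u_t) − f·u_t = u_t·(1−s−f) + s.
Here 1−s−f = 0.781 and s = 0.014.
u_1 = 0.012000 × 0.781 + 0.014 = 0.023372.
u_2 = 0.023372 × 0.781 + 0.014 = 0.032254.
u_3 = 0.032254 × 0.781 + 0.014 = 0.039190.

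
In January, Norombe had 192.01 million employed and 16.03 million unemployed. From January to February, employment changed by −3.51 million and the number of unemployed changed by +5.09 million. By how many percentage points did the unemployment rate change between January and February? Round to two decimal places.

January: labor force = 192.01 + 16.03 = 208.04; u = 16.03/208.04 = 7.71%.
February: labor force = 188.50 + 21.12 = 209.62; u = 21.12/209.62 = 10.08%.
Change = 10.08% − 7.71% = +2.37 pp.

The unemployment rate changed by +2.37 percentage points.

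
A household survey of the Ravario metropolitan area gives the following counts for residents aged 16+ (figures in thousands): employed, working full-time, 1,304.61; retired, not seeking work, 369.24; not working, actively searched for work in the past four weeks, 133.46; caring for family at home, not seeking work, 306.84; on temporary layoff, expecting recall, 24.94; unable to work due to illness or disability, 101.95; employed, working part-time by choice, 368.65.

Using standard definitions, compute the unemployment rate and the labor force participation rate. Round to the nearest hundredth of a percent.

Employed = 1,304.61 + 368.65 = 1,673.26 thousand.
Unemployed = 133.46 + 24.94 = 158.40 thousand (jobless and actively searching, or on temporary layoff).
Labor force = 1,673.26 + 158.40 = 1,831.66 thousand.
Not in labor force = 369.24 + 306.84 + 101.95 = 778.03 thousand (those not working and not actively searching are outside the labor force).
Civilian working-age population = 1,831.66 + 778.03 = 2,609.69 thousand.
Unemployment rate = 158.40 / 1,831.66 = 8.65%.
Labor force participation rate = 1,831.66 / 2,609.69 = 70.19%.

Unemployment rate ≈ 8.65%; labor force participation rate ≈ 70.19%.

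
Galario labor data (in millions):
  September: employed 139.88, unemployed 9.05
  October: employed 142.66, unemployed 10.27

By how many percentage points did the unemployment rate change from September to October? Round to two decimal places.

September: labor force = 139.88 + 9.05 = 148.93; u = 9.05/148.93 = 6.08%.
October: labor force = 142.66 + 10.27 = 152.93; u = 10.27/152.93 = 6.72%.
Change = 6.72% − 6.08% = +0.64 pp.

The unemployment rate changed by +0.64 percentage points.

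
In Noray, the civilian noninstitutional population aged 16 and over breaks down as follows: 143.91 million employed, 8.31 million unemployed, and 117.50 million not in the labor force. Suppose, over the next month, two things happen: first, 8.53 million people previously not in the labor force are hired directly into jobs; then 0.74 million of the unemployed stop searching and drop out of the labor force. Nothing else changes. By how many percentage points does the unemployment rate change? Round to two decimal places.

Initially, labor force = 143.91 + 8.31 = 152.22 million, so u = 8.31/152.22 = 5.46%.
After the first change, employed and labor force both rise by 8.53; unemployed unchanged → E = 152.44, U = 8.31, labor force = 160.75 million.
After the second change, unemployed and labor force both fall by 0.74 → E = 152.44, U = 7.57, labor force = 160.01 million.
New unemployment rate = 7.57 / 160.01 = 4.73%.
Change = 4.73% − 5.46% = −0.73 percentage points.

The unemployment rate changes by −0.73 percentage points.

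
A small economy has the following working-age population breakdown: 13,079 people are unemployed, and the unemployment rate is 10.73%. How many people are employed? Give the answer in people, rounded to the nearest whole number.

Labor force = U / u = 13,079 / 0.1073 ≈ 121,892.
Employed = labor force − unemployed = 121,892 − 13,079 = 108,813.

About 108,813 are employed.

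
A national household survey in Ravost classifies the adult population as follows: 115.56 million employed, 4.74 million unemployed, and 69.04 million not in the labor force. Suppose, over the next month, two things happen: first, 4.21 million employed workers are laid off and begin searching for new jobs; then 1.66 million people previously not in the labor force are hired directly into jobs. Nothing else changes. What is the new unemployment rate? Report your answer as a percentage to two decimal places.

Initially, labor force = 115.56 + 4.74 = 120.30 million, so u = 4.74/120.30 = 3.94%.
After the first change, employed falls and unemployed rises by 4.21; labor force unchanged → E = 111.35, U = 8.95, labor force = 120.30 million.
After the second change, employed and labor force both rise by 1.66; unemployed unchanged → E = 113.01, U = 8.95, labor force = 121.96 million.
New unemployment rate = 8.95 / 121.96 = 7.34%.

New unemployment rate ≈ 7.34%.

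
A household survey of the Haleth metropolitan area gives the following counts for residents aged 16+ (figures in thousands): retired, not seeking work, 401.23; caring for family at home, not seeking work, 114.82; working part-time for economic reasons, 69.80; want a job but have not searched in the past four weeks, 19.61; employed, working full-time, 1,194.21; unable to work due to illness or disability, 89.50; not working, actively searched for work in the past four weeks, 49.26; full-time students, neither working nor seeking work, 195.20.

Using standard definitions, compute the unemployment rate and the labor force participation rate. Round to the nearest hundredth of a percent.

Unemployment rate ≈ 3.75%; labor force participation rate ≈ 61.55%.

Employed = 69.80 + 1,194.21 = 1,264.01 thousand (anyone who worked, including part-time for economic reasons, counts as employed).
Unemployed = 49.26 thousand.
Labor force = 1,264.01 + 49.26 = 1,313.27 thousand.
Not in labor force = 401.23 + 114.82 + 19.61 + 89.50 + 195.20 = 820.36 thousand (those not working and not actively searching are outside the labor force — including those who want a job but have given up searching).
Civilian working-age population = 1,313.27 + 820.36 = 2,133.63 thousand.
Unemployment rate = 49.26 / 1,313.27 = 3.75%.
Labor force participation rate = 1,313.27 / 2,133.63 = 61.55%.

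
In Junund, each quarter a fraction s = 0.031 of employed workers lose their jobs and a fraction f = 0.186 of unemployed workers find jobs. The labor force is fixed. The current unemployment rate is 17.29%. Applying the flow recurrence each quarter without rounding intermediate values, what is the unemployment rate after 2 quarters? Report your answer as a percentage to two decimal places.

Unemployment rate after two quarters ≈ 16.13%.

With a fixed labor force, u_{t+1} = u_t + s·(1−u_t) − f·u_t = u_t·(1−s−f) + s.
Here 1−s−f = 0.783 and s = 0.031.
u_1 = 0.172900 × 0.783 + 0.031 = 0.166381.
u_2 = 0.166381 × 0.783 + 0.031 = 0.161276.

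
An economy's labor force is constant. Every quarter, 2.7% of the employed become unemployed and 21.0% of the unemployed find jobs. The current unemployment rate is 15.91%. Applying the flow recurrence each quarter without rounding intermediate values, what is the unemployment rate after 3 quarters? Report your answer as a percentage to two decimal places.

Unemployment rate after three quarters ≈ 13.40%.

With a fixed labor force, u_{t+1} = u_t + s·(1−u_t) − f·u_t = u_t·(1−s−f) + s.
Here 1−s−f = 0.763 and s = 0.027.
u_1 = 0.159100 × 0.763 + 0.027 = 0.148393.
u_2 = 0.148393 × 0.763 + 0.027 = 0.140224.
u_3 = 0.140224 × 0.763 + 0.027 = 0.133991.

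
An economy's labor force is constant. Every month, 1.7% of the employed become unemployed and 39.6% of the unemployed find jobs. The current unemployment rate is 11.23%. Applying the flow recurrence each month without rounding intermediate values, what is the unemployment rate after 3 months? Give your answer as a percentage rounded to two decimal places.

Unemployment rate after three months ≈ 5.56%.

With a fixed labor force, u_{t+1} = u_t + s·(1−u_t) − f·u_t = u_t·(1−s−f) + s.
Here 1−s−f = 0.587 and s = 0.017.
u_1 = 0.112300 × 0.587 + 0.017 = 0.082920.
u_2 = 0.082920 × 0.587 + 0.017 = 0.065674.
u_3 = 0.065674 × 0.587 + 0.017 = 0.055551.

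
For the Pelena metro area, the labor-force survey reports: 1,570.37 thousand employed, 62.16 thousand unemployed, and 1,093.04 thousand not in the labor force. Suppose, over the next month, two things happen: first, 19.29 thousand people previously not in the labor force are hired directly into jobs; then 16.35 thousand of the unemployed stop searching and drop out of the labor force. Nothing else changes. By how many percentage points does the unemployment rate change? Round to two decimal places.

Initially, labor force = 1,570.37 + 62.16 = 1,632.53 thousand, so u = 62.16/1,632.53 = 3.81%.
After the first change, employed and labor force both rise by 19.29; unemployed unchanged → E = 1,589.66, U = 62.16, labor force = 1,651.82 thousand.
After the second change, unemployed and labor force both fall by 16.35 → E = 1,589.66, U = 45.81, labor force = 1,635.47 thousand.
New unemployment rate = 45.81 / 1,635.47 = 2.80%.
Change = 2.80% − 3.81% = −1.01 percentage points.

The unemployment rate changes by −1.01 percentage points.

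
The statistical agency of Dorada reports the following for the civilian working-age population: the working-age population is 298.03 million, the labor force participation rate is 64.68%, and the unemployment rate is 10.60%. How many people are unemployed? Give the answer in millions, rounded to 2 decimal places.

About 20.43 million are unemployed.

Labor force = 0.6468 × 298.03 = 192.77 million.
Unemployed = 0.1060 × 192.77 ≈ 20.43 million.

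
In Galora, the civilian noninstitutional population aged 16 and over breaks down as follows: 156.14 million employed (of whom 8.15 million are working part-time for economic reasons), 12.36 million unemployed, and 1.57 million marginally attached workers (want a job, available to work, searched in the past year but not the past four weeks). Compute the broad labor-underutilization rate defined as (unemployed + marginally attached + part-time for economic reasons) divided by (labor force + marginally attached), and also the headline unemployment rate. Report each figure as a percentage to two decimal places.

Labor force = 156.14 + 12.36 = 168.50 million.
Numerator = 12.36 + 1.57 + 8.15 = 22.08 million.
Denominator = 168.50 + 1.57 = 170.07 million.
Broad rate = 22.08 / 170.07 = 12.98%.
Headline unemployment rate = 12.36 / 168.50 = 7.34%.

Broad underutilization rate ≈ 12.98%; headline unemployment rate ≈ 7.34%.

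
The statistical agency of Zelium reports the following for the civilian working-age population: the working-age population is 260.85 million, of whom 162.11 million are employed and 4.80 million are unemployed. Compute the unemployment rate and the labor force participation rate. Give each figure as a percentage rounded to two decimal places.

Labor force = employed + unemployed = 162.11 + 4.80 = 166.91 million.
Unemployment rate = 4.80 / 166.91 = 2.88%.
Labor force participation rate = 166.91 / 260.85 = 63.99%.

Unemployment rate ≈ 2.88%; labor force participation rate ≈ 63.99%.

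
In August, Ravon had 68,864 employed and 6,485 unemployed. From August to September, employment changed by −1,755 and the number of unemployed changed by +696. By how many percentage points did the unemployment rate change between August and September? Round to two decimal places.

The unemployment rate changed by +1.06 percentage points.

August: labor force = 68,864 + 6,485 = 75,349; u = 6,485/75,349 = 8.61%.
September: labor force = 67,109 + 7,181 = 74,290; u = 7,181/74,290 = 9.67%.
Change = 9.67% − 8.61% = +1.06 pp.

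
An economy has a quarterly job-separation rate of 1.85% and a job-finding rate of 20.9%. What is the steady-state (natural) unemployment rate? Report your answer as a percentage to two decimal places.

At steady state the flows balance: s·E = f·U, so U/(E+U) = s/(s+f).
u* = 1.85 / (1.85 + 20.9) = 1.85 / 22.75 = 8.13%.

Steady-state unemployment rate ≈ 8.13%.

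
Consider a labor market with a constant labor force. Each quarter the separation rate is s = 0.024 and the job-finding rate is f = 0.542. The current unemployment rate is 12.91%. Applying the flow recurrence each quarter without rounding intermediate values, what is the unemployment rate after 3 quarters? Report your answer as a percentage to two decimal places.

Unemployment rate after three quarters ≈ 4.95%.

With a fixed labor force, u_{t+1} = u_t + s·(1−u_t) − f·u_t = u_t·(1−s−f) + s.
Here 1−s−f = 0.434 and s = 0.024.
u_1 = 0.129100 × 0.434 + 0.024 = 0.080029.
u_2 = 0.080029 × 0.434 + 0.024 = 0.058733.
u_3 = 0.058733 × 0.434 + 0.024 = 0.049490.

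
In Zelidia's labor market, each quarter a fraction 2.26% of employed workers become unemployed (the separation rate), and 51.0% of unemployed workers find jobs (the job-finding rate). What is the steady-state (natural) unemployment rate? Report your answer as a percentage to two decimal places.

Steady-state unemployment rate ≈ 4.24%.

At steady state the flows balance: s·E = f·U, so U/(E+U) = s/(s+f).
u* = 2.26 / (2.26 + 51.0) = 2.26 / 53.26 = 4.24%.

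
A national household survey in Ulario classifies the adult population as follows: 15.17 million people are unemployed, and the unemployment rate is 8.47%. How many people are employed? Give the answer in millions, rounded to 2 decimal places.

Labor force = U / u = 15.17 / 0.0847 ≈ 179.10 million.
Employed = labor force − unemployed = 179.10 − 15.17 = 163.93 million.

About 163.93 million are employed.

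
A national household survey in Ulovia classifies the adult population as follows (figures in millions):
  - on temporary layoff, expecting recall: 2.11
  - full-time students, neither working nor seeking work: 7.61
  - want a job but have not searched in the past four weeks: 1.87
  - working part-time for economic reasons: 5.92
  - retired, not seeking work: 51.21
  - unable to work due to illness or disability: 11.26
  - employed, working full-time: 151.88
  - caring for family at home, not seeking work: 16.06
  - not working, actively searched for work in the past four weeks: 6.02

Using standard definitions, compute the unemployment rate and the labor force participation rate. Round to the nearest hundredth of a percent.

Unemployment rate ≈ 4.90%; labor force participation rate ≈ 65.34%.

Employed = 5.92 + 151.88 = 157.80 million (anyone who worked, including part-time for economic reasons, counts as employed).
Unemployed = 2.11 + 6.02 = 8.13 million (jobless and actively searching, or on temporary layoff).
Labor force = 157.80 + 8.13 = 165.93 million.
Not in labor force = 7.61 + 1.87 + 51.21 + 11.26 + 16.06 = 88.01 million (those not working and not actively searching are outside the labor force — including those who want a job but have given up searching).
Civilian working-age population = 165.93 + 88.01 = 253.94 million.
Unemployment rate = 8.13 / 165.93 = 4.90%.
Labor force participation rate = 165.93 / 253.94 = 65.34%.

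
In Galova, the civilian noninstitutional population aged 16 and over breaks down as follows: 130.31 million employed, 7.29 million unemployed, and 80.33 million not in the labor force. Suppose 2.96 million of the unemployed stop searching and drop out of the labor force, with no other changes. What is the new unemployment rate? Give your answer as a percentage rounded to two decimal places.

Initially, labor force = 130.31 + 7.29 = 137.60 million, so u = 7.29/137.60 = 5.30%.
After the change, unemployed and labor force both fall by 2.96 → E = 130.31, U = 4.33, labor force = 134.64 million.
New unemployment rate = 4.33 / 134.64 = 3.22%.

New unemployment rate ≈ 3.22%.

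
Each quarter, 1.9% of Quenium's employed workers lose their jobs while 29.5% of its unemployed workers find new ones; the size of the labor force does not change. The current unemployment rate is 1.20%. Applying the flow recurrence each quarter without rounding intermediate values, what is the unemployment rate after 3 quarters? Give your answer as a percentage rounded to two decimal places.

With a fixed labor force, u_{t+1} = u_t + s·(1−u_t) − f·u_t = u_t·(1−s−f) + s.
Here 1−s−f = 0.686 and s = 0.019.
u_1 = 0.012000 × 0.686 + 0.019 = 0.027232.
u_2 = 0.027232 × 0.686 + 0.019 = 0.037681.
u_3 = 0.037681 × 0.686 + 0.019 = 0.044849.

Unemployment rate after three quarters ≈ 4.48%.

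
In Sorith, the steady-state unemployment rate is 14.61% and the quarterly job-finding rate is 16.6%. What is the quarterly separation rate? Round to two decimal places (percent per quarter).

Separation rate ≈ 2.84% per quarter.

From u* = s/(s+f): s = u·f/(1−u).
s = 0.1461 × 16.6 / (1 − 0.1461) = 2.4253 / 0.8539 ≈ 2.84% per quarter.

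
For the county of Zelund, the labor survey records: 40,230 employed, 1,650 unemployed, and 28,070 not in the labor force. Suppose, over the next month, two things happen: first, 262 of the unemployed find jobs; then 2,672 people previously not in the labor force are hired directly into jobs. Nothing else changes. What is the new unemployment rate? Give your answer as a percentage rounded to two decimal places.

Initially, labor force = 40,230 + 1,650 = 41,880, so u = 1,650/41,880 = 3.94%.
After the first change, unemployed falls and employed rises by 262; labor force unchanged → E = 40,492, U = 1,388, labor force = 41,880.
After the second change, employed and labor force both rise by 2,672; unemployed unchanged → E = 43,164, U = 1,388, labor force = 44,552.
New unemployment rate = 1,388 / 44,552 = 3.12%.

New unemployment rate ≈ 3.12%.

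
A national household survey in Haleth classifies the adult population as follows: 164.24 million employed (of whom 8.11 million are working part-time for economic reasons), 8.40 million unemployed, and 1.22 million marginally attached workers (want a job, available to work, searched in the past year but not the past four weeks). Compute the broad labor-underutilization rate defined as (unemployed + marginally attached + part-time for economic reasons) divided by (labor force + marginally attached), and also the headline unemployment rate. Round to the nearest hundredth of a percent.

Broad underutilization rate ≈ 10.20%; headline unemployment rate ≈ 4.87%.

Labor force = 164.24 + 8.40 = 172.64 million.
Numerator = 8.40 + 1.22 + 8.11 = 17.73 million.
Denominator = 172.64 + 1.22 = 173.86 million.
Broad rate = 17.73 / 173.86 = 10.20%.
Headline unemployment rate = 8.40 / 172.64 = 4.87%.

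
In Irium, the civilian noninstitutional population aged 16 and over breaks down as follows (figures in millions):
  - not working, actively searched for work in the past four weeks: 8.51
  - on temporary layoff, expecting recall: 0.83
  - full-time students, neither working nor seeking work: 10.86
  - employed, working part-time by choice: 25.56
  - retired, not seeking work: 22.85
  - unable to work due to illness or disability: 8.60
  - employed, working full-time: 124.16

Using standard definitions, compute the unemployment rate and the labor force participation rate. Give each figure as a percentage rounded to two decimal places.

Unemployment rate ≈ 5.87%; labor force participation rate ≈ 78.99%.

Employed = 25.56 + 124.16 = 149.72 million.
Unemployed = 8.51 + 0.83 = 9.34 million (jobless and actively searching, or on temporary layoff).
Labor force = 149.72 + 9.34 = 159.06 million.
Not in labor force = 10.86 + 22.85 + 8.60 = 42.31 million (those not working and not actively searching are outside the labor force).
Civilian working-age population = 159.06 + 42.31 = 201.37 million.
Unemployment rate = 9.34 / 159.06 = 5.87%.
Labor force participation rate = 159.06 / 201.37 = 78.99%.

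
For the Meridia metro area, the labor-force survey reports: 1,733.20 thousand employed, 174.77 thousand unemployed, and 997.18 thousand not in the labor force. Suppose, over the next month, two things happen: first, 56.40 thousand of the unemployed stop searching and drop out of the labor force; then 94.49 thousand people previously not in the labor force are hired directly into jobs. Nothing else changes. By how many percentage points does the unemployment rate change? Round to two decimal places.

The unemployment rate changes by −3.08 percentage points.

Initially, labor force = 1,733.20 + 174.77 = 1,907.97 thousand, so u = 174.77/1,907.97 = 9.16%.
After the first change, unemployed and labor force both fall by 56.40 → E = 1,733.20, U = 118.37, labor force = 1,851.57 thousand.
After the second change, employed and labor force both rise by 94.49; unemployed unchanged → E = 1,827.69, U = 118.37, labor force = 1,946.06 thousand.
New unemployment rate = 118.37 / 1,946.06 = 6.08%.
Change = 6.08% − 9.16% = −3.08 percentage points.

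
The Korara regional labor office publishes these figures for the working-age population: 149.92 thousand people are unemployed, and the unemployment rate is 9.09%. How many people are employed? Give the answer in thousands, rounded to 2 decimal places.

About 1,499.36 thousand are employed.

Labor force = U / u = 149.92 / 0.0909 ≈ 1,649.28 thousand.
Employed = labor force − unemployed = 1,649.28 − 149.92 = 1,499.36 thousand.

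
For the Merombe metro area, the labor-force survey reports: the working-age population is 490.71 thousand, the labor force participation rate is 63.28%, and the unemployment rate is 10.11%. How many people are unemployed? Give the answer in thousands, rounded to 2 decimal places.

Labor force = 0.6328 × 490.71 = 310.52 thousand.
Unemployed = 0.1011 × 310.52 ≈ 31.39 thousand.

About 31.39 thousand are unemployed.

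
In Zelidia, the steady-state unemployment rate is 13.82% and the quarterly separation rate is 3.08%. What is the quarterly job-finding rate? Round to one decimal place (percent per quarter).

Job-finding rate ≈ 19.2% per quarter.

From u* = s/(s+f): f = s·(1−u)/u.
f = 3.08 × (1 − 0.1382) / 0.1382 = 2.6543 / 0.1382 ≈ 19.2% per quarter.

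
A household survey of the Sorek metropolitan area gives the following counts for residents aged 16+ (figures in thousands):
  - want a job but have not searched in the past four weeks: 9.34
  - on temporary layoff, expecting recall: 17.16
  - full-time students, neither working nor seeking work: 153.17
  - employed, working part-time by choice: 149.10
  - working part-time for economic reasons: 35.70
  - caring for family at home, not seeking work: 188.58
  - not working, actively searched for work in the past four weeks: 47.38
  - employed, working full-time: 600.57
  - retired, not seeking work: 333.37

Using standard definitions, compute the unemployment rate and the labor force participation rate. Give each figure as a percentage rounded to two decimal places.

Unemployment rate ≈ 7.59%; labor force participation rate ≈ 55.39%.

Employed = 149.10 + 35.70 + 600.57 = 785.37 thousand (anyone who worked, including part-time for economic reasons, counts as employed).
Unemployed = 17.16 + 47.38 = 64.54 thousand (jobless and actively searching, or on temporary layoff).
Labor force = 785.37 + 64.54 = 849.91 thousand.
Not in labor force = 9.34 + 153.17 + 188.58 + 333.37 = 684.46 thousand (those not working and not actively searching are outside the labor force — including those who want a job but have given up searching).
Civilian working-age population = 849.91 + 684.46 = 1,534.37 thousand.
Unemployment rate = 64.54 / 849.91 = 7.59%.
Labor force participation rate = 849.91 / 1,534.37 = 55.39%.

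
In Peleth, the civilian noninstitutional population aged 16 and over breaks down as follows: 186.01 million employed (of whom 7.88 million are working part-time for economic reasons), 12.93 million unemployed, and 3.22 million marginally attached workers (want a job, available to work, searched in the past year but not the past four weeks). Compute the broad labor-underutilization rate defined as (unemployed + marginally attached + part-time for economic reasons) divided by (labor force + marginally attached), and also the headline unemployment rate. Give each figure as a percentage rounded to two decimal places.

Broad underutilization rate ≈ 11.89%; headline unemployment rate ≈ 6.50%.

Labor force = 186.01 + 12.93 = 198.94 million.
Numerator = 12.93 + 3.22 + 7.88 = 24.03 million.
Denominator = 198.94 + 3.22 = 202.16 million.
Broad rate = 24.03 / 202.16 = 11.89%.
Headline unemployment rate = 12.93 / 198.94 = 6.50%.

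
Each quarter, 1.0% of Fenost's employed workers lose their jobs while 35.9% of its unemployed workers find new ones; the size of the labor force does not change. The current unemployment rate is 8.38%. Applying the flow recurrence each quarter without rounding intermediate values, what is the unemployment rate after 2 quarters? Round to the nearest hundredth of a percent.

Unemployment rate after two quarters ≈ 4.97%.

With a fixed labor force, u_{t+1} = u_t + s·(1−u_t) − f·u_t = u_t·(1−s−f) + s.
Here 1−s−f = 0.631 and s = 0.010.
u_1 = 0.083800 × 0.631 + 0.010 = 0.062878.
u_2 = 0.062878 × 0.631 + 0.010 = 0.049676.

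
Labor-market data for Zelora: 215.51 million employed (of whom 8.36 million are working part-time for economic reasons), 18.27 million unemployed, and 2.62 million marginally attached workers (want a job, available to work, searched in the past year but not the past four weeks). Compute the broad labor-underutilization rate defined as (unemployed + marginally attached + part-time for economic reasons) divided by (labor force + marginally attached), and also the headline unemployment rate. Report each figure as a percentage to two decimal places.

Broad underutilization rate ≈ 12.37%; headline unemployment rate ≈ 7.82%.

Labor force = 215.51 + 18.27 = 233.78 million.
Numerator = 18.27 + 2.62 + 8.36 = 29.25 million.
Denominator = 233.78 + 2.62 = 236.40 million.
Broad rate = 29.25 / 236.40 = 12.37%.
Headline unemployment rate = 18.27 / 233.78 = 7.82%.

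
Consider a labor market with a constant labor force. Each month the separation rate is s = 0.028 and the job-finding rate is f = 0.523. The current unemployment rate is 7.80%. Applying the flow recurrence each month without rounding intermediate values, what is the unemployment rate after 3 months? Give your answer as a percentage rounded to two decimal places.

With a fixed labor force, u_{t+1} = u_t + s·(1−u_t) − f·u_t = u_t·(1−s−f) + s.
Here 1−s−f = 0.449 and s = 0.028.
u_1 = 0.078000 × 0.449 + 0.028 = 0.063022.
u_2 = 0.063022 × 0.449 + 0.028 = 0.056297.
u_3 = 0.056297 × 0.449 + 0.028 = 0.053277.

Unemployment rate after three months ≈ 5.33%.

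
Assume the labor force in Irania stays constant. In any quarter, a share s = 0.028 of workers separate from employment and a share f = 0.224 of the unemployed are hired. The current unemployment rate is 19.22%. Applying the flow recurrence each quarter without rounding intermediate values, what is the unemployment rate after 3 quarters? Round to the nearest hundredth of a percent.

Unemployment rate after three quarters ≈ 14.50%.

With a fixed labor force, u_{t+1} = u_t + s·(1−u_t) − f·u_t = u_t·(1−s−f) + s.
Here 1−s−f = 0.748 and s = 0.028.
u_1 = 0.192200 × 0.748 + 0.028 = 0.171766.
u_2 = 0.171766 × 0.748 + 0.028 = 0.156481.
u_3 = 0.156481 × 0.748 + 0.028 = 0.145048.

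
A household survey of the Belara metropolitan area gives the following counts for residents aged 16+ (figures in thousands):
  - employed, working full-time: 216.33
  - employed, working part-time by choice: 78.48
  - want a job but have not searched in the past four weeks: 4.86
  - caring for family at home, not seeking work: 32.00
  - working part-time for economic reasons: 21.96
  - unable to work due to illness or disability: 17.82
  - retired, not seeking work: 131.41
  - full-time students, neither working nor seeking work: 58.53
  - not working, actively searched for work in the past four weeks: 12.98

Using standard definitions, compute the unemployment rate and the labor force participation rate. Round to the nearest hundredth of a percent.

Employed = 216.33 + 78.48 + 21.96 = 316.77 thousand (anyone who worked, including part-time for economic reasons, counts as employed).
Unemployed = 12.98 thousand.
Labor force = 316.77 + 12.98 = 329.75 thousand.
Not in labor force = 4.86 + 32.00 + 17.82 + 131.41 + 58.53 = 244.62 thousand (those not working and not actively searching are outside the labor force — including those who want a job but have given up searching).
Civilian working-age population = 329.75 + 244.62 = 574.37 thousand.
Unemployment rate = 12.98 / 329.75 = 3.94%.
Labor force participation rate = 329.75 / 574.37 = 57.41%.

Unemployment rate ≈ 3.94%; labor force participation rate ≈ 57.41%.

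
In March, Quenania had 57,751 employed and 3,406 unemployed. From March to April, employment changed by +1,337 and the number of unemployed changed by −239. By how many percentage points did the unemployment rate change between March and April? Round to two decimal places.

March: labor force = 57,751 + 3,406 = 61,157; u = 3,406/61,157 = 5.57%.
April: labor force = 59,088 + 3,167 = 62,255; u = 3,167/62,255 = 5.09%.
Change = 5.09% − 5.57% = −0.48 pp.

The unemployment rate changed by −0.48 percentage points.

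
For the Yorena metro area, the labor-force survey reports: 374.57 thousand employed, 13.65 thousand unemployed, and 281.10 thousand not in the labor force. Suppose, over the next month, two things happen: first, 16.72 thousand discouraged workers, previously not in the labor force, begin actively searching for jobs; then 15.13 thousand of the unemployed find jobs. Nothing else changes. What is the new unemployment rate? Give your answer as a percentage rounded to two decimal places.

New unemployment rate ≈ 3.76%.

Initially, labor force = 374.57 + 13.65 = 388.22 thousand, so u = 13.65/388.22 = 3.52%.
After the first change, unemployed and labor force both rise by 16.72 → E = 374.57, U = 30.37, labor force = 404.94 thousand.
After the second change, unemployed falls and employed rises by 15.13; labor force unchanged → E = 389.70, U = 15.24, labor force = 404.94 thousand.
New unemployment rate = 15.24 / 404.94 = 3.76%.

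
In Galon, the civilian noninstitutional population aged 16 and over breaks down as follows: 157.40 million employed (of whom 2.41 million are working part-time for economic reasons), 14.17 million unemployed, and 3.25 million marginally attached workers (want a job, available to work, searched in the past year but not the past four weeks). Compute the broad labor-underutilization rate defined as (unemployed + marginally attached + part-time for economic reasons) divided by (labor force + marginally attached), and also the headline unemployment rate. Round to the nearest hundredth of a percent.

Labor force = 157.40 + 14.17 = 171.57 million.
Numerator = 14.17 + 3.25 + 2.41 = 19.83 million.
Denominator = 171.57 + 3.25 = 174.82 million.
Broad rate = 19.83 / 174.82 = 11.34%.
Headline unemployment rate = 14.17 / 171.57 = 8.26%.

Broad underutilization rate ≈ 11.34%; headline unemployment rate ≈ 8.26%.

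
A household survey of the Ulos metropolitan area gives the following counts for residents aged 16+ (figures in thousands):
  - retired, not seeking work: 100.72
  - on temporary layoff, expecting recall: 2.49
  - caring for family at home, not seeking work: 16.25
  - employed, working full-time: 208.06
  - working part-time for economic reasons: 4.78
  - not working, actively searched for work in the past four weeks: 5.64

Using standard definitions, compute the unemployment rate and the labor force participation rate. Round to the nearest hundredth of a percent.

Unemployment rate ≈ 3.68%; labor force participation rate ≈ 65.39%.

Employed = 208.06 + 4.78 = 212.84 thousand (anyone who worked, including part-time for economic reasons, counts as employed).
Unemployed = 2.49 + 5.64 = 8.13 thousand (jobless and actively searching, or on temporary layoff).
Labor force = 212.84 + 8.13 = 220.97 thousand.
Not in labor force = 100.72 + 16.25 = 116.97 thousand (those not working and not actively searching are outside the labor force).
Civilian working-age population = 220.97 + 116.97 = 337.94 thousand.
Unemployment rate = 8.13 / 220.97 = 3.68%.
Labor force participation rate = 220.97 / 337.94 = 65.39%.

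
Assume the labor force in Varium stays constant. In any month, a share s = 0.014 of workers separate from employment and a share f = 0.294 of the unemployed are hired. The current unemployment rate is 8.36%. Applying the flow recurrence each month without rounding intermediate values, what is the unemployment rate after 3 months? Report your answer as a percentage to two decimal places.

Unemployment rate after three months ≈ 5.81%.

With a fixed labor force, u_{t+1} = u_t + s·(1−u_t) − f·u_t = u_t·(1−s−f) + s.
Here 1−s−f = 0.692 and s = 0.014.
u_1 = 0.083600 × 0.692 + 0.014 = 0.071851.
u_2 = 0.071851 × 0.692 + 0.014 = 0.063721.
u_3 = 0.063721 × 0.692 + 0.014 = 0.058095.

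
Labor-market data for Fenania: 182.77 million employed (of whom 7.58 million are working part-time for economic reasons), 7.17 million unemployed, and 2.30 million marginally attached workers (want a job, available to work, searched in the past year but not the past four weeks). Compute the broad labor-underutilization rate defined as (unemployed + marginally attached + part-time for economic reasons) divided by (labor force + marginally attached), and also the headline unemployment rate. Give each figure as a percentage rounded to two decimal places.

Labor force = 182.77 + 7.17 = 189.94 million.
Numerator = 7.17 + 2.30 + 7.58 = 17.05 million.
Denominator = 189.94 + 2.30 = 192.24 million.
Broad rate = 17.05 / 192.24 = 8.87%.
Headline unemployment rate = 7.17 / 189.94 = 3.77%.

Broad underutilization rate ≈ 8.87%; headline unemployment rate ≈ 3.77%.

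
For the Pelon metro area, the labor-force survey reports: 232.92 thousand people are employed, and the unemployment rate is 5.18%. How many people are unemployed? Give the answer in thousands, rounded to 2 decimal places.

Let U be the number unemployed. The labor force is E + U, and U/(E+U) = 0.0518.
So U = 0.0518 × 232.92 / (1 − 0.0518) = 12.0653 / 0.9482 ≈ 12.72 thousand.

About 12.72 thousand are unemployed.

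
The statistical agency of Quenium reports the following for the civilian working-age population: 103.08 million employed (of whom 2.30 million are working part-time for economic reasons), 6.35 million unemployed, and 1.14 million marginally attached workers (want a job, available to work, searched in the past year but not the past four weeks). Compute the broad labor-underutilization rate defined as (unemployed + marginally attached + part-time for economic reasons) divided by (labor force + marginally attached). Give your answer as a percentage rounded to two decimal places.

Broad underutilization rate ≈ 8.85%.

Labor force = 103.08 + 6.35 = 109.43 million.
Numerator = 6.35 + 1.14 + 2.30 = 9.79 million.
Denominator = 109.43 + 1.14 = 110.57 million.
Broad rate = 9.79 / 110.57 = 8.85%.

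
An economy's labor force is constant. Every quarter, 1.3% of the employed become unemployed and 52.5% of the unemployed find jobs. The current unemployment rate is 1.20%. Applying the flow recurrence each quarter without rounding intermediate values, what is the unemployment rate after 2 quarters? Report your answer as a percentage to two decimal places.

Unemployment rate after two quarters ≈ 2.16%.

With a fixed labor force, u_{t+1} = u_t + s·(1−u_t) − f·u_t = u_t·(1−s−f) + s.
Here 1−s−f = 0.462 and s = 0.013.
u_1 = 0.012000 × 0.462 + 0.013 = 0.018544.
u_2 = 0.018544 × 0.462 + 0.013 = 0.021567.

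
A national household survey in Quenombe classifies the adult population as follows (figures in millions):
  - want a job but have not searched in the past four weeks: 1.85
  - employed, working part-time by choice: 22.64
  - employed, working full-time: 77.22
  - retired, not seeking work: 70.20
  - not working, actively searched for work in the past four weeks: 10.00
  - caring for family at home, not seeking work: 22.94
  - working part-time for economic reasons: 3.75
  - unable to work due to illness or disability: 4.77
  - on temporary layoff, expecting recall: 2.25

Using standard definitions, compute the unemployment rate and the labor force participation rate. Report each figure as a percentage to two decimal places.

Employed = 22.64 + 77.22 + 3.75 = 103.61 million (anyone who worked, including part-time for economic reasons, counts as employed).
Unemployed = 10.00 + 2.25 = 12.25 million (jobless and actively searching, or on temporary layoff).
Labor force = 103.61 + 12.25 = 115.86 million.
Not in labor force = 1.85 + 70.20 + 22.94 + 4.77 = 99.76 million (those not working and not actively searching are outside the labor force — including those who want a job but have given up searching).
Civilian working-age population = 115.86 + 99.76 = 215.62 million.
Unemployment rate = 12.25 / 115.86 = 10.57%.
Labor force participation rate = 115.86 / 215.62 = 53.73%.

Unemployment rate ≈ 10.57%; labor force participation rate ≈ 53.73%.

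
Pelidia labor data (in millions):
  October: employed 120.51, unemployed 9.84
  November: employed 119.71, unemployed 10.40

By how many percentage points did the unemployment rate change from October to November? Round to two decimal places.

The unemployment rate changed by +0.44 percentage points.

October: labor force = 120.51 + 9.84 = 130.35; u = 9.84/130.35 = 7.55%.
November: labor force = 119.71 + 10.40 = 130.11; u = 10.40/130.11 = 7.99%.
Change = 7.99% − 7.55% = +0.44 pp.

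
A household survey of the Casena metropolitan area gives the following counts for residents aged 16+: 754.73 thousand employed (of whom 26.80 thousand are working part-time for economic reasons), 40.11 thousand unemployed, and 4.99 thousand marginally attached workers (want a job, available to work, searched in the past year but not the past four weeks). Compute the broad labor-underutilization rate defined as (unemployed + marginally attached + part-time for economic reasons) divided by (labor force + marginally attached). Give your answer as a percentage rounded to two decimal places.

Broad underutilization rate ≈ 8.99%.

Labor force = 754.73 + 40.11 = 794.84 thousand.
Numerator = 40.11 + 4.99 + 26.80 = 71.90 thousand.
Denominator = 794.84 + 4.99 = 799.83 thousand.
Broad rate = 71.90 / 799.83 = 8.99%.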